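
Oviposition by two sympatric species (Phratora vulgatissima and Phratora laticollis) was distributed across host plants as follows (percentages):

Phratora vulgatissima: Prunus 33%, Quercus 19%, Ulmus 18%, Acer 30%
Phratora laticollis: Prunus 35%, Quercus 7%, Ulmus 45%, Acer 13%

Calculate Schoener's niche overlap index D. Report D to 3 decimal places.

Convert percentages to proportions (divide by 100).
Σ|p₁ᵢ − p₂ᵢ| = 0.02 + 0.12 + 0.27 + 0.17 = 0.58
D = 1 − ½ × 0.58 = 1 − 0.290 = 0.71000

0.710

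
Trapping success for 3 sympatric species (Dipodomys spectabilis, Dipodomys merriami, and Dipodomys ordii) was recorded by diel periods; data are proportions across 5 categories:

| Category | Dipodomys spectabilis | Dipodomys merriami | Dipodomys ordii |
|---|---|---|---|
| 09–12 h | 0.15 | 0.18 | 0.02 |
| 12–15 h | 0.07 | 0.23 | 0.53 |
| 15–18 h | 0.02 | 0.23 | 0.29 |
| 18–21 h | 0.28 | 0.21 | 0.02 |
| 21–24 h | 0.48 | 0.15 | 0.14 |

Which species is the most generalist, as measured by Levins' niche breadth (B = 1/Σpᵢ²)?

Σp_specᵢ² = 0.15² + 0.07² + 0.02² + 0.28² + 0.48² = 0.0225 + 0.0049 + 0.0004 + 0.0784 + 0.2304 = 0.3366
B_spec = 1 / 0.3366 = 2.9709
Σp_merrᵢ² = 0.18² + 0.23² + 0.23² + 0.21² + 0.15² = 0.0324 + 0.0529 + 0.0529 + 0.0441 + 0.0225 = 0.2048
B_merr = 1 / 0.2048 = 4.8828
Σp_ordiᵢ² = 0.02² + 0.53² + 0.29² + 0.02² + 0.14² = 0.0004 + 0.2809 + 0.0841 + 0.0004 + 0.0196 = 0.3854
B_ordi = 1 / 0.3854 = 2.5947
Highest B → broadest niche (most generalist): Dipodomys merriami (B = 4.88).

Dipodomys merriami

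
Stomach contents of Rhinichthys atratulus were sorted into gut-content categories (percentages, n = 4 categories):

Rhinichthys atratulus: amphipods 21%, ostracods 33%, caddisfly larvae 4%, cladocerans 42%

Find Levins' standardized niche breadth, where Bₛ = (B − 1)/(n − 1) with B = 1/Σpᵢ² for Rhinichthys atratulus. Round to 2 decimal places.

0.67

Convert percentages to proportions (divide by 100).
Σpᵢ² = 0.21² + 0.33² + 0.04² + 0.42² = 0.0441 + 0.1089 + 0.0016 + 0.1764 = 0.3310
B = 1 / 0.3310 = 3.0211
Bₛ = (B − 1)/(n − 1) = (3.0211 − 1)/(4 − 1) = 2.0211/3 = 0.6737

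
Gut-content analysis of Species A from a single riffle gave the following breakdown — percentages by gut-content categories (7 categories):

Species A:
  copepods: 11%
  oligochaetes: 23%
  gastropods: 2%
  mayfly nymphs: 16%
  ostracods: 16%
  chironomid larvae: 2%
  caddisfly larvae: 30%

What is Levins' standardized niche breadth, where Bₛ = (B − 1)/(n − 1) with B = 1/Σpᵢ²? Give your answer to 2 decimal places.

Convert percentages to proportions (divide by 100).
Σpᵢ² = 0.11² + 0.23² + 0.02² + 0.16² + 0.16² + 0.02² + 0.30² = 0.0121 + 0.0529 + 0.0004 + 0.0256 + 0.0256 + 0.0004 + 0.0900 = 0.2070
B = 1 / 0.2070 = 4.8309
Bₛ = (B − 1)/(n − 1) = (4.8309 − 1)/(7 − 1) = 3.8309/6 = 0.6385

0.64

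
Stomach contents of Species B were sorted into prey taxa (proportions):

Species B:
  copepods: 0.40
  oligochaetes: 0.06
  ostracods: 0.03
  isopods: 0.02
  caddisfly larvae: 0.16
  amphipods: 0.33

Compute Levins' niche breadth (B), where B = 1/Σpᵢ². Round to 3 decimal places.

3.340

Σpᵢ² = 0.40² + 0.06² + 0.03² + 0.02² + 0.16² + 0.33² = 0.1600 + 0.0036 + 0.0009 + 0.0004 + 0.0256 + 0.1089 = 0.2994
B = 1 / 0.2994 = 3.34001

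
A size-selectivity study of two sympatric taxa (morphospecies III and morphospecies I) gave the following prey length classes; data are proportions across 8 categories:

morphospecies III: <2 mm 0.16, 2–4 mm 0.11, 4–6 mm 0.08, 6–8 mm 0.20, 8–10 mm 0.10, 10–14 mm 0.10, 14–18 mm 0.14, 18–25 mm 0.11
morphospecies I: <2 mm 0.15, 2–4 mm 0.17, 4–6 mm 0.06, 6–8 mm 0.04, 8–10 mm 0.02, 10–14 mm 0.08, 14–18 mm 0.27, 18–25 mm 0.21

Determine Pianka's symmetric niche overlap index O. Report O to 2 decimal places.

0.81

Σ p₁ᵢp₂ᵢ = 0.0240 + 0.0187 + 0.0048 + 0.0080 + 0.0020 + 0.0080 + 0.0378 + 0.0231 = 0.1264
Σp_1ᵢ² = 0.16² + 0.11² + 0.08² + 0.20² + 0.10² + 0.10² + 0.14² + 0.11² = 0.0256 + 0.0121 + 0.0064 + 0.0400 + 0.0100 + 0.0100 + 0.0196 + 0.0121 = 0.1358
Σp_2ᵢ² = 0.15² + 0.17² + 0.06² + 0.04² + 0.02² + 0.08² + 0.27² + 0.21² = 0.0225 + 0.0289 + 0.0036 + 0.0016 + 0.0004 + 0.0064 + 0.0729 + 0.0441 = 0.1804
O = 0.1264 / √(0.1358 × 0.1804) = 0.1264 / 0.15652 = 0.8076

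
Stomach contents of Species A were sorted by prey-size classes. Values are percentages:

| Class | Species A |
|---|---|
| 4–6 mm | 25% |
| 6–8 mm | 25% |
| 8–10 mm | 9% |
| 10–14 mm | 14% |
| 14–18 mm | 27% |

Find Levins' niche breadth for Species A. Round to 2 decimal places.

Convert percentages to proportions (divide by 100).
Σpᵢ² = 0.25² + 0.25² + 0.09² + 0.14² + 0.27² = 0.0625 + 0.0625 + 0.0081 + 0.0196 + 0.0729 = 0.2256
B = 1 / 0.2256 = 4.4326

4.43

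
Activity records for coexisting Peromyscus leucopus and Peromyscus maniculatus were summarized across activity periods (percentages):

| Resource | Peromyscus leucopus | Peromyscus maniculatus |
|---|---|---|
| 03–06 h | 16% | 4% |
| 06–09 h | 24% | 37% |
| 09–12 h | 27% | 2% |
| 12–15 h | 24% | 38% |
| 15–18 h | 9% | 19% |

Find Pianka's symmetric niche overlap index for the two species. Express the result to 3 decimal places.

Convert percentages to proportions (divide by 100).
Σ p₁ᵢp₂ᵢ = 0.0064 + 0.0888 + 0.0054 + 0.0912 + 0.0171 = 0.2089
Σp_1ᵢ² = 0.16² + 0.24² + 0.27² + 0.24² + 0.09² = 0.0256 + 0.0576 + 0.0729 + 0.0576 + 0.0081 = 0.2218
Σp_2ᵢ² = 0.04² + 0.37² + 0.02² + 0.38² + 0.19² = 0.0016 + 0.1369 + 0.0004 + 0.1444 + 0.0361 = 0.3194
O = 0.2089 / √(0.2218 × 0.3194) = 0.2089 / 0.266163 = 0.78486

0.785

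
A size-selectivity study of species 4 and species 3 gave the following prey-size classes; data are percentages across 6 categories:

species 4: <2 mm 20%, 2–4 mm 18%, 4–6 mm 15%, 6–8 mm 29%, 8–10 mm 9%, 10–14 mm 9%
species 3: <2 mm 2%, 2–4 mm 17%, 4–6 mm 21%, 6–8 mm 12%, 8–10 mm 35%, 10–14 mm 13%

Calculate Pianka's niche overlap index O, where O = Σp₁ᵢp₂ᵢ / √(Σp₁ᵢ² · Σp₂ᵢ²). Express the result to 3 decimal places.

0.684

Convert percentages to proportions (divide by 100).
Σ p₁ᵢp₂ᵢ = 0.0040 + 0.0306 + 0.0315 + 0.0348 + 0.0315 + 0.0117 = 0.1441
Σp_1ᵢ² = 0.20² + 0.18² + 0.15² + 0.29² + 0.09² + 0.09² = 0.0400 + 0.0324 + 0.0225 + 0.0841 + 0.0081 + 0.0081 = 0.1952
Σp_2ᵢ² = 0.02² + 0.17² + 0.21² + 0.12² + 0.35² + 0.13² = 0.0004 + 0.0289 + 0.0441 + 0.0144 + 0.1225 + 0.0169 = 0.2272
O = 0.1441 / √(0.1952 × 0.2272) = 0.1441 / 0.210593 = 0.68426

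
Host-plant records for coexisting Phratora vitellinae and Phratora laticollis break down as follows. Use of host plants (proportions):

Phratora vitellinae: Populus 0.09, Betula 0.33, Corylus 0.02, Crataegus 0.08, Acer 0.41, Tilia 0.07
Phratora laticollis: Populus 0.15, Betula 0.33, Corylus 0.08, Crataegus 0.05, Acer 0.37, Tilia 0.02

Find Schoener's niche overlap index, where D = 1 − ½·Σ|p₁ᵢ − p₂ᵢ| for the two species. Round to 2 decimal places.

0.88

Σ|p₁ᵢ − p₂ᵢ| = 0.06 + 0.00 + 0.06 + 0.03 + 0.04 + 0.05 = 0.24
D = 1 − ½ × 0.24 = 1 − 0.120 = 0.8800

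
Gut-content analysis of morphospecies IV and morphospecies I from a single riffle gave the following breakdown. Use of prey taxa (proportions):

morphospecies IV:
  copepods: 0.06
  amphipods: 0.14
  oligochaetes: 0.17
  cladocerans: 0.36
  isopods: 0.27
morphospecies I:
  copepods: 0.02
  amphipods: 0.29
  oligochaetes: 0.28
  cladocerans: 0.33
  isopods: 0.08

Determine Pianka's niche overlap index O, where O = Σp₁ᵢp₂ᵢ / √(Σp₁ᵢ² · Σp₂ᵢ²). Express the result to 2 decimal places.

Σ p₁ᵢp₂ᵢ = 0.0012 + 0.0406 + 0.0476 + 0.1188 + 0.0216 = 0.2298
Σp_1ᵢ² = 0.06² + 0.14² + 0.17² + 0.36² + 0.27² = 0.0036 + 0.0196 + 0.0289 + 0.1296 + 0.0729 = 0.2546
Σp_2ᵢ² = 0.02² + 0.29² + 0.28² + 0.33² + 0.08² = 0.0004 + 0.0841 + 0.0784 + 0.1089 + 0.0064 = 0.2782
O = 0.2298 / √(0.2546 × 0.2782) = 0.2298 / 0.26614 = 0.8635

0.86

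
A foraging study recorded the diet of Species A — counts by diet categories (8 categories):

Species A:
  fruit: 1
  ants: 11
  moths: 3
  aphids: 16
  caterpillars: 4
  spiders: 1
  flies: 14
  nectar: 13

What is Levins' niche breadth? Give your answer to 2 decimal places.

5.16

Proportions for Species A (n=63): 1/63=0.0159, 11/63=0.1746, 3/63=0.0476, 16/63=0.2540, 4/63=0.0635, 1/63=0.0159, 14/63=0.2222, 13/63=0.2063
Σpᵢ² = 0.0159² + 0.1746² + 0.0476² + 0.2540² + 0.0635² + 0.0159² + 0.2222² + 0.2063² = 0.000253 + 0.030485 + 0.002266 + 0.064516 + 0.004032 + 0.000253 + 0.049373 + 0.042560 = 0.193738
B = 1 / 0.193738 = 5.1616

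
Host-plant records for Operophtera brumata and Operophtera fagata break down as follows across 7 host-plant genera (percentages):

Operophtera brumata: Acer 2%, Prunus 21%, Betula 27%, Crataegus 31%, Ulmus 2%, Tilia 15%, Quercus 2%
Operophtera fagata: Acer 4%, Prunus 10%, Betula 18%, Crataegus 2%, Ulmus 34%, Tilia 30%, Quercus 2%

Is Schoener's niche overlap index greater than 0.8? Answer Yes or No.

Convert percentages to proportions (divide by 100).
Σ|p₁ᵢ − p₂ᵢ| = 0.02 + 0.11 + 0.09 + 0.29 + 0.32 + 0.15 + 0.00 = 0.98
D = 1 − ½ × 0.98 = 1 − 0.490 = 0.5100
D = 0.5100 < 0.8 → No.

No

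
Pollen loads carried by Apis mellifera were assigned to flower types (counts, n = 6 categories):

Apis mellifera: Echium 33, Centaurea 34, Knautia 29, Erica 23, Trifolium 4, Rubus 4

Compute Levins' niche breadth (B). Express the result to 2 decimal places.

Proportions for Apis mellifera (n=127): 33/127=0.2598, 34/127=0.2677, 29/127=0.2283, 23/127=0.1811, 4/127=0.0315, 4/127=0.0315
Σpᵢ² = 0.2598² + 0.2677² + 0.2283² + 0.1811² + 0.0315² + 0.0315² = 0.067496 + 0.071663 + 0.052121 + 0.032797 + 0.000992 + 0.000992 = 0.226061
B = 1 / 0.226061 = 4.4236

4.42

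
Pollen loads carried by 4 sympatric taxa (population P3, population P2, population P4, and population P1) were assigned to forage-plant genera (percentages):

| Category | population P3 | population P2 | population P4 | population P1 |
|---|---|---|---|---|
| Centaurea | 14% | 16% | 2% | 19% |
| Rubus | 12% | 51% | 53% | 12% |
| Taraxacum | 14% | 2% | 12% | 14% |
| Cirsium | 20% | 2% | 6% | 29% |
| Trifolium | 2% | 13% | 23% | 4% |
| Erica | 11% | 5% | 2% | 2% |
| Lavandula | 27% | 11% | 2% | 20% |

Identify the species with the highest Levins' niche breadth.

Convert percentages to proportions (divide by 100).
Σp_P3ᵢ² = 0.14² + 0.12² + 0.14² + 0.20² + 0.02² + 0.11² + 0.27² = 0.0196 + 0.0144 + 0.0196 + 0.0400 + 0.0004 + 0.0121 + 0.0729 = 0.1790
B_P3 = 1 / 0.1790 = 5.5866
Σp_P2ᵢ² = 0.16² + 0.51² + 0.02² + 0.02² + 0.13² + 0.05² + 0.11² = 0.0256 + 0.2601 + 0.0004 + 0.0004 + 0.0169 + 0.0025 + 0.0121 = 0.3180
B_P2 = 1 / 0.3180 = 3.1447
Σp_P4ᵢ² = 0.02² + 0.53² + 0.12² + 0.06² + 0.23² + 0.02² + 0.02² = 0.0004 + 0.2809 + 0.0144 + 0.0036 + 0.0529 + 0.0004 + 0.0004 = 0.3530
B_P4 = 1 / 0.3530 = 2.8329
Σp_P1ᵢ² = 0.19² + 0.12² + 0.14² + 0.29² + 0.04² + 0.02² + 0.20² = 0.0361 + 0.0144 + 0.0196 + 0.0841 + 0.0016 + 0.0004 + 0.0400 = 0.1962
B_P1 = 1 / 0.1962 = 5.0968
Highest B → broadest niche (most generalist): population P3 (B = 5.59).

population P3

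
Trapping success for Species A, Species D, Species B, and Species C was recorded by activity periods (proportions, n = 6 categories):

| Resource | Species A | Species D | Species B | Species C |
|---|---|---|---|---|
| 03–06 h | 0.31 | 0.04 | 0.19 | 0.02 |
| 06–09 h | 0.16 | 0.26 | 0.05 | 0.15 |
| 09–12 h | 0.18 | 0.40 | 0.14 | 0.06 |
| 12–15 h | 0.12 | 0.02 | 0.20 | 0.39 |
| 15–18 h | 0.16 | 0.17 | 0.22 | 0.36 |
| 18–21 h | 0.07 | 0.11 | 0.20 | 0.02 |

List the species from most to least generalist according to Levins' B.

Species B > Species A > Species D > Species C

Σp_Aᵢ² = 0.31² + 0.16² + 0.18² + 0.12² + 0.16² + 0.07² = 0.0961 + 0.0256 + 0.0324 + 0.0144 + 0.0256 + 0.0049 = 0.1990
B_A = 1 / 0.1990 = 5.0251
Σp_Dᵢ² = 0.04² + 0.26² + 0.40² + 0.02² + 0.17² + 0.11² = 0.0016 + 0.0676 + 0.1600 + 0.0004 + 0.0289 + 0.0121 = 0.2706
B_D = 1 / 0.2706 = 3.6955
Σp_Bᵢ² = 0.19² + 0.05² + 0.14² + 0.20² + 0.22² + 0.20² = 0.0361 + 0.0025 + 0.0196 + 0.0400 + 0.0484 + 0.0400 = 0.1866
B_B = 1 / 0.1866 = 5.3591
Σp_Cᵢ² = 0.02² + 0.15² + 0.06² + 0.39² + 0.36² + 0.02² = 0.0004 + 0.0225 + 0.0036 + 0.1521 + 0.1296 + 0.0004 = 0.3086
B_C = 1 / 0.3086 = 3.2404
Ranking by B (broadest → narrowest): Species B (5.36) > Species A (5.03) > Species D (3.70) > Species C (3.24)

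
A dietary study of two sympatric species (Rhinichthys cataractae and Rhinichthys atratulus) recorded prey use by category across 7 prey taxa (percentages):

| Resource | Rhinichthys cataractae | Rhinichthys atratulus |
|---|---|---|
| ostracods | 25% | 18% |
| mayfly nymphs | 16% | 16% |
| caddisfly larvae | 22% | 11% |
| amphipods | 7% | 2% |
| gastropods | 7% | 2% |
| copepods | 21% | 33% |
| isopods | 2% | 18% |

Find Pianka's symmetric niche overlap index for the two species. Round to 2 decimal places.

Convert percentages to proportions (divide by 100).
Σ p₁ᵢp₂ᵢ = 0.0450 + 0.0256 + 0.0242 + 0.0014 + 0.0014 + 0.0693 + 0.0036 = 0.1705
Σp_1ᵢ² = 0.25² + 0.16² + 0.22² + 0.07² + 0.07² + 0.21² + 0.02² = 0.0625 + 0.0256 + 0.0484 + 0.0049 + 0.0049 + 0.0441 + 0.0004 = 0.1908
Σp_2ᵢ² = 0.18² + 0.16² + 0.11² + 0.02² + 0.02² + 0.33² + 0.18² = 0.0324 + 0.0256 + 0.0121 + 0.0004 + 0.0004 + 0.1089 + 0.0324 = 0.2122
O = 0.1705 / √(0.1908 × 0.2122) = 0.1705 / 0.20122 = 0.8473

0.85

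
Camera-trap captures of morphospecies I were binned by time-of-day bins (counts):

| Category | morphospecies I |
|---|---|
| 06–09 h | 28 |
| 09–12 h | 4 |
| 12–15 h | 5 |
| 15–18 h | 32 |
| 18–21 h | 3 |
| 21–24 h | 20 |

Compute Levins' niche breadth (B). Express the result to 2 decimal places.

Proportions for morphospecies I (n=92): 28/92=0.3043, 4/92=0.0435, 5/92=0.0543, 32/92=0.3478, 3/92=0.0326, 20/92=0.2174
Σpᵢ² = 0.3043² + 0.0435² + 0.0543² + 0.3478² + 0.0326² + 0.2174² = 0.092598 + 0.001892 + 0.002948 + 0.120965 + 0.001063 + 0.047263 = 0.266729
B = 1 / 0.266729 = 3.7491

3.75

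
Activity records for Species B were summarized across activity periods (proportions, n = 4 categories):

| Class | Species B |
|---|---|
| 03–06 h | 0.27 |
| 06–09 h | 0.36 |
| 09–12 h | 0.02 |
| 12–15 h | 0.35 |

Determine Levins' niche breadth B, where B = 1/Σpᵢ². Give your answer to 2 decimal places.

Σpᵢ² = 0.27² + 0.36² + 0.02² + 0.35² = 0.0729 + 0.1296 + 0.0004 + 0.1225 = 0.3254
B = 1 / 0.3254 = 3.0731

3.07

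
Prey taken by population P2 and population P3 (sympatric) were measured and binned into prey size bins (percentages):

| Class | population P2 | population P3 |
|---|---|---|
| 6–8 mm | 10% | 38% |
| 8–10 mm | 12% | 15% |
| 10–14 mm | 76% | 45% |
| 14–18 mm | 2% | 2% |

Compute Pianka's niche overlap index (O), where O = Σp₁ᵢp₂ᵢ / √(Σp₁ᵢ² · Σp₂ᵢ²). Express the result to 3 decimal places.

0.844

Convert percentages to proportions (divide by 100).
Σ p₁ᵢp₂ᵢ = 0.0380 + 0.0180 + 0.3420 + 0.0004 = 0.3984
Σp_1ᵢ² = 0.10² + 0.12² + 0.76² + 0.02² = 0.0100 + 0.0144 + 0.5776 + 0.0004 = 0.6024
Σp_2ᵢ² = 0.38² + 0.15² + 0.45² + 0.02² = 0.1444 + 0.0225 + 0.2025 + 0.0004 = 0.3698
O = 0.3984 / √(0.6024 × 0.3698) = 0.3984 / 0.471983 = 0.84410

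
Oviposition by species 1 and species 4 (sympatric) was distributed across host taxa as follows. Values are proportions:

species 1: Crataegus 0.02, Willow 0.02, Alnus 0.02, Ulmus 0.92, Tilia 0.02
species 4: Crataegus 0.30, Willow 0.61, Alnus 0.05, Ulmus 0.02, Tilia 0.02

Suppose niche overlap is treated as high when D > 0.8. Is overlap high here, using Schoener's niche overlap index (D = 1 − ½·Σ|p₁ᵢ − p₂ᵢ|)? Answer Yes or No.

Σ|p₁ᵢ − p₂ᵢ| = 0.28 + 0.59 + 0.03 + 0.90 + 0.00 = 1.80
D = 1 − ½ × 1.80 = 1 − 0.900 = 0.1000
D = 0.1000 < 0.8 → No.

No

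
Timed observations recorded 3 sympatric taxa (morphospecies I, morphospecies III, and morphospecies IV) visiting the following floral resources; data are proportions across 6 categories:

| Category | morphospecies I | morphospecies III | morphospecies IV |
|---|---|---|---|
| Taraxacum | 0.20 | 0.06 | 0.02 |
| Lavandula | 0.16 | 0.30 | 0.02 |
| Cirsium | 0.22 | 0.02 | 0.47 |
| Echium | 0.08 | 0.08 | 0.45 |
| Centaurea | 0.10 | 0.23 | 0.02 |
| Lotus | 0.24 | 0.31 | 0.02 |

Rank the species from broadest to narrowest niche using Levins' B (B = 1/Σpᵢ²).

morphospecies I > morphospecies III > morphospecies IV

Σp_Iᵢ² = 0.20² + 0.16² + 0.22² + 0.08² + 0.10² + 0.24² = 0.0400 + 0.0256 + 0.0484 + 0.0064 + 0.0100 + 0.0576 = 0.1880
B_I = 1 / 0.1880 = 5.3191
Σp_IIIᵢ² = 0.06² + 0.30² + 0.02² + 0.08² + 0.23² + 0.31² = 0.0036 + 0.0900 + 0.0004 + 0.0064 + 0.0529 + 0.0961 = 0.2494
B_III = 1 / 0.2494 = 4.0096
Σp_IVᵢ² = 0.02² + 0.02² + 0.47² + 0.45² + 0.02² + 0.02² = 0.0004 + 0.0004 + 0.2209 + 0.2025 + 0.0004 + 0.0004 = 0.4250
B_IV = 1 / 0.4250 = 2.3529
Ranking by B (broadest → narrowest): morphospecies I (5.32) > morphospecies III (4.01) > morphospecies IV (2.35)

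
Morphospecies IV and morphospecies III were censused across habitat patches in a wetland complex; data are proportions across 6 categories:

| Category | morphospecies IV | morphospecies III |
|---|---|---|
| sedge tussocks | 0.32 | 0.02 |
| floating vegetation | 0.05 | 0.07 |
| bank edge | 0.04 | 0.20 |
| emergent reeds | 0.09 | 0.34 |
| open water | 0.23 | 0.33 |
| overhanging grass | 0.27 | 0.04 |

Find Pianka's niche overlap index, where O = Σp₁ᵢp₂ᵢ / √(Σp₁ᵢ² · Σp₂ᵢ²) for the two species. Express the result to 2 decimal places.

Σ p₁ᵢp₂ᵢ = 0.0064 + 0.0035 + 0.0080 + 0.0306 + 0.0759 + 0.0108 = 0.1352
Σp_1ᵢ² = 0.32² + 0.05² + 0.04² + 0.09² + 0.23² + 0.27² = 0.1024 + 0.0025 + 0.0016 + 0.0081 + 0.0529 + 0.0729 = 0.2404
Σp_2ᵢ² = 0.02² + 0.07² + 0.20² + 0.34² + 0.33² + 0.04² = 0.0004 + 0.0049 + 0.0400 + 0.1156 + 0.1089 + 0.0016 = 0.2714
O = 0.1352 / √(0.2404 × 0.2714) = 0.1352 / 0.25543 = 0.5293

0.53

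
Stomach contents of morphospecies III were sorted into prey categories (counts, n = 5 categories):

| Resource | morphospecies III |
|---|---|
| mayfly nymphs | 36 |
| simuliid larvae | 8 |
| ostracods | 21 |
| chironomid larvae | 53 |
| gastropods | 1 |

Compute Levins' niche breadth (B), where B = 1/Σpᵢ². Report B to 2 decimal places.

3.07

Proportions for morphospecies III (n=119): 36/119=0.3025, 8/119=0.0672, 21/119=0.1765, 53/119=0.4454, 1/119=0.0084
Σpᵢ² = 0.3025² + 0.0672² + 0.1765² + 0.4454² + 0.0084² = 0.091506 + 0.004516 + 0.031152 + 0.198381 + 0.000071 = 0.325626
B = 1 / 0.325626 = 3.0710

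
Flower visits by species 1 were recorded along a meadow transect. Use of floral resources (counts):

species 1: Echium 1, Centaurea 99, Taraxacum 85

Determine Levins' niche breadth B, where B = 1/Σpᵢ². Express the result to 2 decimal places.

2.01

Proportions for species 1 (n=185): 1/185=0.0054, 99/185=0.5351, 85/185=0.4595
Σpᵢ² = 0.0054² + 0.5351² + 0.4595² = 0.000029 + 0.286332 + 0.211140 = 0.497501
B = 1 / 0.497501 = 2.0100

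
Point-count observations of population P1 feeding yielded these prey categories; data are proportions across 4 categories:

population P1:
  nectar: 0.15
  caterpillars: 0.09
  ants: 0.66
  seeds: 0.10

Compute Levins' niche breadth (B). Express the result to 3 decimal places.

Σpᵢ² = 0.15² + 0.09² + 0.66² + 0.10² = 0.0225 + 0.0081 + 0.4356 + 0.0100 = 0.4762
B = 1 / 0.4762 = 2.09996

2.100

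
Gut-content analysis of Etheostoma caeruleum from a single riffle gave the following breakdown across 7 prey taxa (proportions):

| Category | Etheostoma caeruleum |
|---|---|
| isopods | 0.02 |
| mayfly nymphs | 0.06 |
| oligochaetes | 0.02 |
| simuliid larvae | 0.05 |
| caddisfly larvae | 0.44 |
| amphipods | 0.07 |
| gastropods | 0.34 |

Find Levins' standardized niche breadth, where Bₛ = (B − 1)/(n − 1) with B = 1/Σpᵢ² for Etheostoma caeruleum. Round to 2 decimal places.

0.35

Σpᵢ² = 0.02² + 0.06² + 0.02² + 0.05² + 0.44² + 0.07² + 0.34² = 0.0004 + 0.0036 + 0.0004 + 0.0025 + 0.1936 + 0.0049 + 0.1156 = 0.3210
B = 1 / 0.3210 = 3.1153
Bₛ = (B − 1)/(n − 1) = (3.1153 − 1)/(7 − 1) = 2.1153/6 = 0.3526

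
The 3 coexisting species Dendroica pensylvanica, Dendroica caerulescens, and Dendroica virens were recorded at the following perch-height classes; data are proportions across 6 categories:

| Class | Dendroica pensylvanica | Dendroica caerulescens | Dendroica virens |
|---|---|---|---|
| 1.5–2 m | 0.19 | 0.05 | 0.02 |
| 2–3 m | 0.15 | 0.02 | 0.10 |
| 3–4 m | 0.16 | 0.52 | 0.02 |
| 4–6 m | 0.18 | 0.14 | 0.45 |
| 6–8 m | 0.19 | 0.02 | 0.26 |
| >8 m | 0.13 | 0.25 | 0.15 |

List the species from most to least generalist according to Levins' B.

Σp_pensᵢ² = 0.19² + 0.15² + 0.16² + 0.18² + 0.19² + 0.13² = 0.0361 + 0.0225 + 0.0256 + 0.0324 + 0.0361 + 0.0169 = 0.1696
B_pens = 1 / 0.1696 = 5.8962
Σp_caerᵢ² = 0.05² + 0.02² + 0.52² + 0.14² + 0.02² + 0.25² = 0.0025 + 0.0004 + 0.2704 + 0.0196 + 0.0004 + 0.0625 = 0.3558
B_caer = 1 / 0.3558 = 2.8106
Σp_vireᵢ² = 0.02² + 0.10² + 0.02² + 0.45² + 0.26² + 0.15² = 0.0004 + 0.0100 + 0.0004 + 0.2025 + 0.0676 + 0.0225 = 0.3034
B_vire = 1 / 0.3034 = 3.2960
Ranking by B (broadest → narrowest): Dendroica pensylvanica (5.90) > Dendroica virens (3.30) > Dendroica caerulescens (2.81)

Dendroica pensylvanica > Dendroica virens > Dendroica caerulescens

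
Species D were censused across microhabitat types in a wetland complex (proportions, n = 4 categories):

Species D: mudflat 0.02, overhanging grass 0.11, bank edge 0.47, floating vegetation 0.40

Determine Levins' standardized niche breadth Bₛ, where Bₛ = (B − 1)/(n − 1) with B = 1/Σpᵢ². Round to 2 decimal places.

Σpᵢ² = 0.02² + 0.11² + 0.47² + 0.40² = 0.0004 + 0.0121 + 0.2209 + 0.1600 = 0.3934
B = 1 / 0.3934 = 2.5419
Bₛ = (B − 1)/(n − 1) = (2.5419 − 1)/(4 − 1) = 1.5419/3 = 0.5140

0.51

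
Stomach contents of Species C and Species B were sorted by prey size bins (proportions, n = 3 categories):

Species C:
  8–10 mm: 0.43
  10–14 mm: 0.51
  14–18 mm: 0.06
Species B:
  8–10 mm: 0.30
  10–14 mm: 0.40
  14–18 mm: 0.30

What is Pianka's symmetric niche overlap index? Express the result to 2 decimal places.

0.90

Σ p₁ᵢp₂ᵢ = 0.1290 + 0.2040 + 0.0180 = 0.3510
Σp_1ᵢ² = 0.43² + 0.51² + 0.06² = 0.1849 + 0.2601 + 0.0036 = 0.4486
Σp_2ᵢ² = 0.30² + 0.40² + 0.30² = 0.0900 + 0.1600 + 0.0900 = 0.3400
O = 0.3510 / √(0.4486 × 0.3400) = 0.3510 / 0.39054 = 0.8988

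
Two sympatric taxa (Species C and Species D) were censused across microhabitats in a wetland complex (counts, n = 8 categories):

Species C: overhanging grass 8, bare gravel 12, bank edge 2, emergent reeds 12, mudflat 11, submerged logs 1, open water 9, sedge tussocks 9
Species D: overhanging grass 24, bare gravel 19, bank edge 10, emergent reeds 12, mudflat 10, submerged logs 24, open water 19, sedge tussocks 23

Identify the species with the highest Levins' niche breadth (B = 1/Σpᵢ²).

Proportions for Species C (n=64): 8/64=0.1250, 12/64=0.1875, 2/64=0.0313, 12/64=0.1875, 11/64=0.1719, 1/64=0.0156, 9/64=0.1406, 9/64=0.1406
Proportions for Species D (n=141): 24/141=0.1702, 19/141=0.1348, 10/141=0.0709, 12/141=0.0851, 10/141=0.0709, 24/141=0.1702, 19/141=0.1348, 23/141=0.1631
Σp_Cᵢ² = 0.1250² + 0.1875² + 0.0313² + 0.1875² + 0.1719² + 0.0156² + 0.1406² + 0.1406² = 0.015625 + 0.035156 + 0.000980 + 0.035156 + 0.029550 + 0.000243 + 0.019768 + 0.019768 = 0.156246
B_C = 1 / 0.156246 = 6.4002
Σp_Dᵢ² = 0.1702² + 0.1348² + 0.0709² + 0.0851² + 0.0709² + 0.1702² + 0.1348² + 0.1631² = 0.028968 + 0.018171 + 0.005027 + 0.007242 + 0.005027 + 0.028968 + 0.018171 + 0.026602 = 0.138176
B_D = 1 / 0.138176 = 7.2371
Highest B → broadest niche (most generalist): Species D (B = 7.24).

Species D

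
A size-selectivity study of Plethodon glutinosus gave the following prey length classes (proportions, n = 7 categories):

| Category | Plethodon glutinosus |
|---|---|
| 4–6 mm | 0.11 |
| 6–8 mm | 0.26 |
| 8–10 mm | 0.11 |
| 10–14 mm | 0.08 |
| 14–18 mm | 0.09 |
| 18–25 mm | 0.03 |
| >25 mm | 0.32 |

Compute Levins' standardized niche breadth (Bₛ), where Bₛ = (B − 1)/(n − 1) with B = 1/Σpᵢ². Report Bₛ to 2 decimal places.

0.63

Σpᵢ² = 0.11² + 0.26² + 0.11² + 0.08² + 0.09² + 0.03² + 0.32² = 0.0121 + 0.0676 + 0.0121 + 0.0064 + 0.0081 + 0.0009 + 0.1024 = 0.2096
B = 1 / 0.2096 = 4.7710
Bₛ = (B − 1)/(n − 1) = (4.7710 − 1)/(7 − 1) = 3.7710/6 = 0.6285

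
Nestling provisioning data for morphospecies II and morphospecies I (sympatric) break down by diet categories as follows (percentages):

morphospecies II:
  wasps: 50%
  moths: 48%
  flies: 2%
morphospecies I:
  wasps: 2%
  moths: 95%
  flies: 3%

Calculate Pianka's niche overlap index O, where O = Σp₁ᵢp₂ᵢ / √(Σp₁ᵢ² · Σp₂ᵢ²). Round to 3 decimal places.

Convert percentages to proportions (divide by 100).
Σ p₁ᵢp₂ᵢ = 0.0100 + 0.4560 + 0.0006 = 0.4666
Σp_1ᵢ² = 0.50² + 0.48² + 0.02² = 0.2500 + 0.2304 + 0.0004 = 0.4808
Σp_2ᵢ² = 0.02² + 0.95² + 0.03² = 0.0004 + 0.9025 + 0.0009 = 0.9038
O = 0.4666 / √(0.4808 × 0.9038) = 0.4666 / 0.659202 = 0.70783

0.708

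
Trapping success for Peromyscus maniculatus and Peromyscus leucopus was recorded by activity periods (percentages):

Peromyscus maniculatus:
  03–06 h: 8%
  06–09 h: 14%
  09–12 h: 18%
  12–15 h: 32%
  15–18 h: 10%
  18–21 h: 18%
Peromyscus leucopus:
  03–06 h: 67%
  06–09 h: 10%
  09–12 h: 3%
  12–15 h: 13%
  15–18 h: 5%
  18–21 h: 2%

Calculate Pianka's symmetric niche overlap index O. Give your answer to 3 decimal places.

Convert percentages to proportions (divide by 100).
Σ p₁ᵢp₂ᵢ = 0.0536 + 0.0140 + 0.0054 + 0.0416 + 0.0050 + 0.0036 = 0.1232
Σp_1ᵢ² = 0.08² + 0.14² + 0.18² + 0.32² + 0.10² + 0.18² = 0.0064 + 0.0196 + 0.0324 + 0.1024 + 0.0100 + 0.0324 = 0.2032
Σp_2ᵢ² = 0.67² + 0.10² + 0.03² + 0.13² + 0.05² + 0.02² = 0.4489 + 0.0100 + 0.0009 + 0.0169 + 0.0025 + 0.0004 = 0.4796
O = 0.1232 / √(0.2032 × 0.4796) = 0.1232 / 0.312177 = 0.39465

0.395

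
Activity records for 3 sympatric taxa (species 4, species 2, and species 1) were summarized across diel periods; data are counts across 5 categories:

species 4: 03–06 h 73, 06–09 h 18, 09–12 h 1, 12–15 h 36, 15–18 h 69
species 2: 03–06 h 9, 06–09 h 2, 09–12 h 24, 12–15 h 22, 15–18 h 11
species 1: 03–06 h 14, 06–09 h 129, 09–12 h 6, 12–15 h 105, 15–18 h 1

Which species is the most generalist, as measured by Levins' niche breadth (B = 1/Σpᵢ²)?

species 2

Proportions for species 4 (n=197): 73/197=0.3706, 18/197=0.0914, 1/197=0.0051, 36/197=0.1827, 69/197=0.3503
Proportions for species 2 (n=68): 9/68=0.1324, 2/68=0.0294, 24/68=0.3529, 22/68=0.3235, 11/68=0.1618
Proportions for species 1 (n=255): 14/255=0.0549, 129/255=0.5059, 6/255=0.0235, 105/255=0.4118, 1/255=0.0039
Σp_4ᵢ² = 0.3706² + 0.0914² + 0.0051² + 0.1827² + 0.3503² = 0.137344 + 0.008354 + 0.000026 + 0.033379 + 0.122710 = 0.301813
B_4 = 1 / 0.301813 = 3.3133
Σp_2ᵢ² = 0.1324² + 0.0294² + 0.3529² + 0.3235² + 0.1618² = 0.017530 + 0.000864 + 0.124538 + 0.104652 + 0.026179 = 0.273763
B_2 = 1 / 0.273763 = 3.6528
Σp_1ᵢ² = 0.0549² + 0.5059² + 0.0235² + 0.4118² + 0.0039² = 0.003014 + 0.255935 + 0.000552 + 0.169579 + 0.000015 = 0.429095
B_1 = 1 / 0.429095 = 2.3305
Highest B → broadest niche (most generalist): species 2 (B = 3.65).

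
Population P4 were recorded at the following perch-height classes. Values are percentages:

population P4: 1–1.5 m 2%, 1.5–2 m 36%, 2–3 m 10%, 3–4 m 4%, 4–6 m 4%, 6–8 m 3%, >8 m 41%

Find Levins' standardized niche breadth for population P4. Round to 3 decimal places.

Convert percentages to proportions (divide by 100).
Σpᵢ² = 0.02² + 0.36² + 0.10² + 0.04² + 0.04² + 0.03² + 0.41² = 0.0004 + 0.1296 + 0.0100 + 0.0016 + 0.0016 + 0.0009 + 0.1681 = 0.3122
B = 1 / 0.3122 = 3.20307
Bₛ = (B − 1)/(n − 1) = (3.20307 − 1)/(7 − 1) = 2.20307/6 = 0.36718

0.367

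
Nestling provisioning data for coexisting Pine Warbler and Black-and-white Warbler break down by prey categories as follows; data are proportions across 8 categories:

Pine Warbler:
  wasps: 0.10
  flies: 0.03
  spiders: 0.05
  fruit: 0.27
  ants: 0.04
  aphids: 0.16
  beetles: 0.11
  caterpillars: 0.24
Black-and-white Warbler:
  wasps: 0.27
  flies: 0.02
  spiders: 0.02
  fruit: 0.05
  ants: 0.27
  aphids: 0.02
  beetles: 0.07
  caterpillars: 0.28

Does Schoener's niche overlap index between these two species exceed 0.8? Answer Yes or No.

No

Σ|p₁ᵢ − p₂ᵢ| = 0.17 + 0.01 + 0.03 + 0.22 + 0.23 + 0.14 + 0.04 + 0.04 = 0.88
D = 1 − ½ × 0.88 = 1 − 0.440 = 0.5600
D = 0.5600 < 0.8 → No.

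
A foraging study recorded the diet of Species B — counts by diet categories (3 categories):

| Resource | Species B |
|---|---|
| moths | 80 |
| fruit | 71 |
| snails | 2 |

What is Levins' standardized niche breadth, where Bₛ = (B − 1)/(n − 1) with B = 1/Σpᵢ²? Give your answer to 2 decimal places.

0.52

Proportions for Species B (n=153): 80/153=0.5229, 71/153=0.4641, 2/153=0.0131
Σpᵢ² = 0.5229² + 0.4641² + 0.0131² = 0.273424 + 0.215389 + 0.000172 = 0.488985
B = 1 / 0.488985 = 2.0451
Bₛ = (B − 1)/(n − 1) = (2.0451 − 1)/(3 − 1) = 1.0451/2 = 0.5226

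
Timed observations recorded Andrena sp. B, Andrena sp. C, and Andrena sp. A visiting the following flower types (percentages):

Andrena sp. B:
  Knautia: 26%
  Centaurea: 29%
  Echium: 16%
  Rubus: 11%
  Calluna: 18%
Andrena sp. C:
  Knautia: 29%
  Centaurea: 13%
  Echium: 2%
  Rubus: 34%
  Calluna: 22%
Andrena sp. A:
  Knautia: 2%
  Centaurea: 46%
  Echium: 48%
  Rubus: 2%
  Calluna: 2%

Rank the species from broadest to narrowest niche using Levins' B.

Convert percentages to proportions (divide by 100).
Σp_Bᵢ² = 0.26² + 0.29² + 0.16² + 0.11² + 0.18² = 0.0676 + 0.0841 + 0.0256 + 0.0121 + 0.0324 = 0.2218
B_B = 1 / 0.2218 = 4.5086
Σp_Cᵢ² = 0.29² + 0.13² + 0.02² + 0.34² + 0.22² = 0.0841 + 0.0169 + 0.0004 + 0.1156 + 0.0484 = 0.2654
B_C = 1 / 0.2654 = 3.7679
Σp_Aᵢ² = 0.02² + 0.46² + 0.48² + 0.02² + 0.02² = 0.0004 + 0.2116 + 0.2304 + 0.0004 + 0.0004 = 0.4432
B_A = 1 / 0.4432 = 2.2563
Ranking by B (broadest → narrowest): Andrena sp. B (4.51) > Andrena sp. C (3.77) > Andrena sp. A (2.26)

Andrena sp. B > Andrena sp. C > Andrena sp. A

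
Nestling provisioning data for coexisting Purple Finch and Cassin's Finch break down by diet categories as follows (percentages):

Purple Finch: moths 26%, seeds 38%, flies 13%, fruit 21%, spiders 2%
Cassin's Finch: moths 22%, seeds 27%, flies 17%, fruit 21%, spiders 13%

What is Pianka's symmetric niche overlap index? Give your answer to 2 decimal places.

0.95

Convert percentages to proportions (divide by 100).
Σ p₁ᵢp₂ᵢ = 0.0572 + 0.1026 + 0.0221 + 0.0441 + 0.0026 = 0.2286
Σp_1ᵢ² = 0.26² + 0.38² + 0.13² + 0.21² + 0.02² = 0.0676 + 0.1444 + 0.0169 + 0.0441 + 0.0004 = 0.2734
Σp_2ᵢ² = 0.22² + 0.27² + 0.17² + 0.21² + 0.13² = 0.0484 + 0.0729 + 0.0289 + 0.0441 + 0.0169 = 0.2112
O = 0.2286 / √(0.2734 × 0.2112) = 0.2286 / 0.24030 = 0.9513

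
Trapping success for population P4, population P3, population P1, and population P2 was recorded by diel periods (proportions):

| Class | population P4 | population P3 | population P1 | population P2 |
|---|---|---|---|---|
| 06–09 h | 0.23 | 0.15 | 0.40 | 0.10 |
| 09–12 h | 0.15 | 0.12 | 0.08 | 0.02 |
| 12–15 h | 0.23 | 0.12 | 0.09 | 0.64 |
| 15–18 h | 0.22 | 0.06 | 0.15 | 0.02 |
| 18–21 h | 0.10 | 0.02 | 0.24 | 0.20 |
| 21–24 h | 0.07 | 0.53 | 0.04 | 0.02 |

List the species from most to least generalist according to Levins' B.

population P4 > population P1 > population P3 > population P2

Σp_P4ᵢ² = 0.23² + 0.15² + 0.23² + 0.22² + 0.10² + 0.07² = 0.0529 + 0.0225 + 0.0529 + 0.0484 + 0.0100 + 0.0049 = 0.1916
B_P4 = 1 / 0.1916 = 5.2192
Σp_P3ᵢ² = 0.15² + 0.12² + 0.12² + 0.06² + 0.02² + 0.53² = 0.0225 + 0.0144 + 0.0144 + 0.0036 + 0.0004 + 0.2809 = 0.3362
B_P3 = 1 / 0.3362 = 2.9744
Σp_P1ᵢ² = 0.40² + 0.08² + 0.09² + 0.15² + 0.24² + 0.04² = 0.1600 + 0.0064 + 0.0081 + 0.0225 + 0.0576 + 0.0016 = 0.2562
B_P1 = 1 / 0.2562 = 3.9032
Σp_P2ᵢ² = 0.10² + 0.02² + 0.64² + 0.02² + 0.20² + 0.02² = 0.0100 + 0.0004 + 0.4096 + 0.0004 + 0.0400 + 0.0004 = 0.4608
B_P2 = 1 / 0.4608 = 2.1701
Ranking by B (broadest → narrowest): population P4 (5.22) > population P1 (3.90) > population P3 (2.97) > population P2 (2.17)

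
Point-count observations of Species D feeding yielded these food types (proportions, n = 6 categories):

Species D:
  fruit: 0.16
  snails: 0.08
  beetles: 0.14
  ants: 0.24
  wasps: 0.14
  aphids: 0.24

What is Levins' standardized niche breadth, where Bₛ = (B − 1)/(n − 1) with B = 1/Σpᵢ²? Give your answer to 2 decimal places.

Σpᵢ² = 0.16² + 0.08² + 0.14² + 0.24² + 0.14² + 0.24² = 0.0256 + 0.0064 + 0.0196 + 0.0576 + 0.0196 + 0.0576 = 0.1864
B = 1 / 0.1864 = 5.3648
Bₛ = (B − 1)/(n − 1) = (5.3648 − 1)/(6 − 1) = 4.3648/5 = 0.8730

0.87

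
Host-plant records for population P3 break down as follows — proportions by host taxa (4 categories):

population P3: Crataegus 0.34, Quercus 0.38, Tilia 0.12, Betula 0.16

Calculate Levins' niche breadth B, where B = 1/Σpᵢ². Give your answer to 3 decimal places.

3.333

Σpᵢ² = 0.34² + 0.38² + 0.12² + 0.16² = 0.1156 + 0.1444 + 0.0144 + 0.0256 = 0.3000
B = 1 / 0.3000 = 3.33333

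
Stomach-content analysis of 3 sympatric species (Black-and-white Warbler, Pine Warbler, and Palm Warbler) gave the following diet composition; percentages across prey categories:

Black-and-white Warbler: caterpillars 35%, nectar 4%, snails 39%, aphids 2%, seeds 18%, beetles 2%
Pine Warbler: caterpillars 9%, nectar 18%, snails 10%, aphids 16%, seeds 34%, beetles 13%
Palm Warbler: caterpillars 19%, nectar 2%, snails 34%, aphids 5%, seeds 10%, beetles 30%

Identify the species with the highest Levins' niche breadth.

Pine Warbler

Convert percentages to proportions (divide by 100).
Σp_Blacᵢ² = 0.35² + 0.04² + 0.39² + 0.02² + 0.18² + 0.02² = 0.1225 + 0.0016 + 0.1521 + 0.0004 + 0.0324 + 0.0004 = 0.3094
B_Blac = 1 / 0.3094 = 3.2321
Σp_Pineᵢ² = 0.09² + 0.18² + 0.10² + 0.16² + 0.34² + 0.13² = 0.0081 + 0.0324 + 0.0100 + 0.0256 + 0.1156 + 0.0169 = 0.2086
B_Pine = 1 / 0.2086 = 4.7939
Σp_Palmᵢ² = 0.19² + 0.02² + 0.34² + 0.05² + 0.10² + 0.30² = 0.0361 + 0.0004 + 0.1156 + 0.0025 + 0.0100 + 0.0900 = 0.2546
B_Palm = 1 / 0.2546 = 3.9277
Highest B → broadest niche (most generalist): Pine Warbler (B = 4.79).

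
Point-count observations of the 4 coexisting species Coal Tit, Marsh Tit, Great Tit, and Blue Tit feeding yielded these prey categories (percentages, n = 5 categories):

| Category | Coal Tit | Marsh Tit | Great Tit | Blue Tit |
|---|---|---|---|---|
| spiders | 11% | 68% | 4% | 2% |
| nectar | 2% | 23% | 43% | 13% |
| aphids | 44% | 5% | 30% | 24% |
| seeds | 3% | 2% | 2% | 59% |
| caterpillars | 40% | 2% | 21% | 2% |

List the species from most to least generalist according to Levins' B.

Convert percentages to proportions (divide by 100).
Σp_Coalᵢ² = 0.11² + 0.02² + 0.44² + 0.03² + 0.40² = 0.0121 + 0.0004 + 0.1936 + 0.0009 + 0.1600 = 0.3670
B_Coal = 1 / 0.3670 = 2.7248
Σp_Marsᵢ² = 0.68² + 0.23² + 0.05² + 0.02² + 0.02² = 0.4624 + 0.0529 + 0.0025 + 0.0004 + 0.0004 = 0.5186
B_Mars = 1 / 0.5186 = 1.9283
Σp_Greaᵢ² = 0.04² + 0.43² + 0.30² + 0.02² + 0.21² = 0.0016 + 0.1849 + 0.0900 + 0.0004 + 0.0441 = 0.3210
B_Grea = 1 / 0.3210 = 3.1153
Σp_Blueᵢ² = 0.02² + 0.13² + 0.24² + 0.59² + 0.02² = 0.0004 + 0.0169 + 0.0576 + 0.3481 + 0.0004 = 0.4234
B_Blue = 1 / 0.4234 = 2.3618
Ranking by B (broadest → narrowest): Great Tit (3.12) > Coal Tit (2.72) > Blue Tit (2.36) > Marsh Tit (1.93)

Great Tit > Coal Tit > Blue Tit > Marsh Tit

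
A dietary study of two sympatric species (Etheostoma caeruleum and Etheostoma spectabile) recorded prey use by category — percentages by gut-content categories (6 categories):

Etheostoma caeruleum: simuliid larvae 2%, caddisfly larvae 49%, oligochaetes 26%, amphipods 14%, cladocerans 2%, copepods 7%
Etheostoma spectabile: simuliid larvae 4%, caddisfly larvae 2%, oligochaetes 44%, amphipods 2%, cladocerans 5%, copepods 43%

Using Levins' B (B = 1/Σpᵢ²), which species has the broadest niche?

Convert percentages to proportions (divide by 100).
Σp_caerᵢ² = 0.02² + 0.49² + 0.26² + 0.14² + 0.02² + 0.07² = 0.0004 + 0.2401 + 0.0676 + 0.0196 + 0.0004 + 0.0049 = 0.3330
B_caer = 1 / 0.3330 = 3.0030
Σp_specᵢ² = 0.04² + 0.02² + 0.44² + 0.02² + 0.05² + 0.43² = 0.0016 + 0.0004 + 0.1936 + 0.0004 + 0.0025 + 0.1849 = 0.3834
B_spec = 1 / 0.3834 = 2.6082
Highest B → broadest niche (most generalist): Etheostoma caeruleum (B = 3.00).

Etheostoma caeruleum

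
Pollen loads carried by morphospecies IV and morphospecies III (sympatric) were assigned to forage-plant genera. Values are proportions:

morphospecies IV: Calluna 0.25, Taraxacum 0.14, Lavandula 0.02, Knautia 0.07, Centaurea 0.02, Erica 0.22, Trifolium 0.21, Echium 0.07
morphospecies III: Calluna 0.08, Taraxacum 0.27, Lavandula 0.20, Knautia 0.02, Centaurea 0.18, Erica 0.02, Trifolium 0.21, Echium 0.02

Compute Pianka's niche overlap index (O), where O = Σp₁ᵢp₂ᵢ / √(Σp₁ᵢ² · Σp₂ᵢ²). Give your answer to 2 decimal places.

0.61

Σ p₁ᵢp₂ᵢ = 0.0200 + 0.0378 + 0.0040 + 0.0014 + 0.0036 + 0.0044 + 0.0441 + 0.0014 = 0.1167
Σp_1ᵢ² = 0.25² + 0.14² + 0.02² + 0.07² + 0.02² + 0.22² + 0.21² + 0.07² = 0.0625 + 0.0196 + 0.0004 + 0.0049 + 0.0004 + 0.0484 + 0.0441 + 0.0049 = 0.1852
Σp_2ᵢ² = 0.08² + 0.27² + 0.20² + 0.02² + 0.18² + 0.02² + 0.21² + 0.02² = 0.0064 + 0.0729 + 0.0400 + 0.0004 + 0.0324 + 0.0004 + 0.0441 + 0.0004 = 0.1970
O = 0.1167 / √(0.1852 × 0.1970) = 0.1167 / 0.19101 = 0.6110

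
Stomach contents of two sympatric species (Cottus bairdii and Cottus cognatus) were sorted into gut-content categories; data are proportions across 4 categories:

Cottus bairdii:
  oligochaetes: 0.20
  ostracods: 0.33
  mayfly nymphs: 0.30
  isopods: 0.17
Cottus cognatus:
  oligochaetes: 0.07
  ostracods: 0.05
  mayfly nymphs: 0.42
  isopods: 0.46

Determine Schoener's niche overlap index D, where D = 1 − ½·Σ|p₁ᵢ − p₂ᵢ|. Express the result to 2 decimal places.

Σ|p₁ᵢ − p₂ᵢ| = 0.13 + 0.28 + 0.12 + 0.29 = 0.82
D = 1 − ½ × 0.82 = 1 − 0.410 = 0.5900

0.59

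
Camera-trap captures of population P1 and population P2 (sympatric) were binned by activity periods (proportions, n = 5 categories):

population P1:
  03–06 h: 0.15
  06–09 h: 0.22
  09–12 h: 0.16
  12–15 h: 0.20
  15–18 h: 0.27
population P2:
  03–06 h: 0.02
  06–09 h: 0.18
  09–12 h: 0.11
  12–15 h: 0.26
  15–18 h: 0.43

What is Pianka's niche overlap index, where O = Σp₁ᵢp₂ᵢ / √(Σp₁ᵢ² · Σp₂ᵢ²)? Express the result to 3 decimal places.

Σ p₁ᵢp₂ᵢ = 0.0030 + 0.0396 + 0.0176 + 0.0520 + 0.1161 = 0.2283
Σp_1ᵢ² = 0.15² + 0.22² + 0.16² + 0.20² + 0.27² = 0.0225 + 0.0484 + 0.0256 + 0.0400 + 0.0729 = 0.2094
Σp_2ᵢ² = 0.02² + 0.18² + 0.11² + 0.26² + 0.43² = 0.0004 + 0.0324 + 0.0121 + 0.0676 + 0.1849 = 0.2974
O = 0.2283 / √(0.2094 × 0.2974) = 0.2283 / 0.249551 = 0.91484

0.915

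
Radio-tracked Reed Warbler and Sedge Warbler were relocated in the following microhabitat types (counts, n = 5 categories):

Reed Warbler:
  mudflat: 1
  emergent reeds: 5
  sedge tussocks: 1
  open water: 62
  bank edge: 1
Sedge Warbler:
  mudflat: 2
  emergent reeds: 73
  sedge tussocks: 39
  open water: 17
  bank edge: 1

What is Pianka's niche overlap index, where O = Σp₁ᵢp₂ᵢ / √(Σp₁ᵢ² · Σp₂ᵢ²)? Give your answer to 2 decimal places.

0.28

Proportions for Reed Warbler (n=70): 1/70=0.0143, 5/70=0.0714, 1/70=0.0143, 62/70=0.8857, 1/70=0.0143
Proportions for Sedge Warbler (n=132): 2/132=0.0152, 73/132=0.5530, 39/132=0.2955, 17/132=0.1288, 1/132=0.0076
Σ p₁ᵢp₂ᵢ = 0.000217 + 0.039484 + 0.004226 + 0.114078 + 0.000109 = 0.158114
Σp_1ᵢ² = 0.0143² + 0.0714² + 0.0143² + 0.8857² + 0.0143² = 0.000204 + 0.005098 + 0.000204 + 0.784464 + 0.000204 = 0.790174
Σp_2ᵢ² = 0.0152² + 0.5530² + 0.2955² + 0.1288² + 0.0076² = 0.000231 + 0.305809 + 0.087320 + 0.016589 + 0.000058 = 0.410007
O = 0.158114 / √(0.790174 × 0.410007) = 0.158114 / 0.5691897 = 0.2778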